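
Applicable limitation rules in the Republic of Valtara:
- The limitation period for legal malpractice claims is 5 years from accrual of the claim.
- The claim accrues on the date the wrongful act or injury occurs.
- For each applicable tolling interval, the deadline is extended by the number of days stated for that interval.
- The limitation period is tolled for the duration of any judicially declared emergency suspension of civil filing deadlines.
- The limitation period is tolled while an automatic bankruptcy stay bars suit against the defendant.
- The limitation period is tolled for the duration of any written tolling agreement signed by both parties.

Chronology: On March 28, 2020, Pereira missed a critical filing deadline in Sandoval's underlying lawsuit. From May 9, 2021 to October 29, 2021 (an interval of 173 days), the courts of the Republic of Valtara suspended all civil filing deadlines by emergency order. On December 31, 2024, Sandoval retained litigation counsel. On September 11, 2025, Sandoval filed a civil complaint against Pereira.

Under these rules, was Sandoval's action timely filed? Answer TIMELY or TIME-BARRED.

TIMELY

The limitation period began to run on March 28, 2020.
The untolled deadline — 5 years after March 28, 2020 — is March 28, 2025.
Because the emergency suspension of filing deadlines ran from May 9, 2021 to October 29, 2021, the deadline is extended by 173 days to September 17, 2025.
The other events in the timeline have no effect on the limitation period under the stated rules.
Filing on September 11, 2025 beat the September 17, 2025 deadline — the action is timely.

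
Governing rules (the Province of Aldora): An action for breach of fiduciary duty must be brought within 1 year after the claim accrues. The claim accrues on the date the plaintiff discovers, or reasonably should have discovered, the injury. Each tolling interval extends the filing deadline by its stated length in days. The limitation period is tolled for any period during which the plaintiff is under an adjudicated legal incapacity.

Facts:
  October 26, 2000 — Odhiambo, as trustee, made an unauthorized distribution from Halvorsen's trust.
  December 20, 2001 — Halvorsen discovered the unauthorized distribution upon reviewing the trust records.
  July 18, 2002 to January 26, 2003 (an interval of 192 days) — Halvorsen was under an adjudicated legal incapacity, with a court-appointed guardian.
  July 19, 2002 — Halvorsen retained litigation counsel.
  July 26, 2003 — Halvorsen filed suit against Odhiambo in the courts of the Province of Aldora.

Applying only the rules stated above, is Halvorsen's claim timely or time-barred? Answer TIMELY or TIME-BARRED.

The claim did not accrue until Halvorsen discovered the injury on December 20, 2001; the October 26, 2000 act date does not start the clock under the stated rule.
1 year from December 20, 2001 is December 20, 2002.
The plaintiff's legal incapacity from July 18, 2002 to January 26, 2003 tolled the period for 192 days, extending the deadline to June 30, 2003.
None of the other events listed affects the running of the period under the stated rules.
Halvorsen filed on July 26, 2003, after the June 30, 2003 deadline, so the action is time-barred.

TIME-BARRED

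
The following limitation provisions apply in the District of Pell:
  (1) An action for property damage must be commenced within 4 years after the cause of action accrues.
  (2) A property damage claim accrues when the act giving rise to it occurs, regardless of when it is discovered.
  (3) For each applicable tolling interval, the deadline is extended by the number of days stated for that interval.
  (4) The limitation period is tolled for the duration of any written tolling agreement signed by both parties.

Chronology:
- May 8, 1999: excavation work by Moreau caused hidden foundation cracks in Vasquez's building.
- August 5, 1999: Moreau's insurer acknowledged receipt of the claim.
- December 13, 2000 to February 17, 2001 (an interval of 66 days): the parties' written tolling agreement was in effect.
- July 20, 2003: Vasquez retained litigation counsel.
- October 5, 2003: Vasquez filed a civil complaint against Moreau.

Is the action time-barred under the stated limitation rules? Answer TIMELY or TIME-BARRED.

TIME-BARRED

The claim accrued on May 8, 1999, when the wrongful act occurred.
4 years from May 8, 1999 is May 8, 2003.
Because the written tolling agreement ran from December 13, 2000 to February 17, 2001, the deadline is extended by 66 days to July 13, 2003.
Nothing else in the chronology tolls or restarts the period.
Vasquez filed on October 5, 2003, after the July 13, 2003 deadline, so the action is time-barred.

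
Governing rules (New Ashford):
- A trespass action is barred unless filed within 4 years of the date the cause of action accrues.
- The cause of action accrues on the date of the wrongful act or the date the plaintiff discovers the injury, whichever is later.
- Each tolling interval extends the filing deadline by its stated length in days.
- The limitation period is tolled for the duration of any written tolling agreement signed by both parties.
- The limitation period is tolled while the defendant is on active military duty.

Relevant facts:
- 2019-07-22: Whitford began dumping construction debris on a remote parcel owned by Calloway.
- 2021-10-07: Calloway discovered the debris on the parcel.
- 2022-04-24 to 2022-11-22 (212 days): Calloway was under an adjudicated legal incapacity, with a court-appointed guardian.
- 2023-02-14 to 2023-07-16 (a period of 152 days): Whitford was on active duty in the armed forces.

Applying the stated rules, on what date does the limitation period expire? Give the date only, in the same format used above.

The claim accrued on 2021-10-07 — the later of the 2019-07-22 act and the 2021-10-07 discovery.
The untolled deadline — 4 years after 2021-10-07 — is 2025-10-07.
The defendant's active military service from 2023-02-14 to 2023-07-16 tolled the period for 152 days, extending the deadline to 2026-03-08.
The plaintiff's legal incapacity from 2022-04-24 to 2022-11-22 does not toll the period, because no stated rule makes the plaintiff's incapacity a tolling event.

2026-03-08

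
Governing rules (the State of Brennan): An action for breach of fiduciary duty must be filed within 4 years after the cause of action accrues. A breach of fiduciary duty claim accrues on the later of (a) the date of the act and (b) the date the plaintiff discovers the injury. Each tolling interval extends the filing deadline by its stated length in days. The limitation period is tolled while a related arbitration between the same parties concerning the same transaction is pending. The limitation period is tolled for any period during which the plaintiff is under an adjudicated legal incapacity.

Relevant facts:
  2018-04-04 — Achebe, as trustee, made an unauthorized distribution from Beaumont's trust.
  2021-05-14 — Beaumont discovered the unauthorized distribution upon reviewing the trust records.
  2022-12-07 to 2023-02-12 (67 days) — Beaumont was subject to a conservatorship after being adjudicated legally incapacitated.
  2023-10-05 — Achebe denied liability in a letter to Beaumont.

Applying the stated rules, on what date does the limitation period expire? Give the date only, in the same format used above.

Taking the later of the act (2018-04-04) and discovery (2021-05-14), the claim accrued on 2021-05-14.
The untolled deadline — 4 years after 2021-05-14 — is 2025-05-14.
Because the plaintiff's legal incapacity ran from 2022-12-07 to 2023-02-12, the deadline is extended by 67 days to 2025-07-20.
The other events in the timeline have no effect on the limitation period under the stated rules.

2025-07-20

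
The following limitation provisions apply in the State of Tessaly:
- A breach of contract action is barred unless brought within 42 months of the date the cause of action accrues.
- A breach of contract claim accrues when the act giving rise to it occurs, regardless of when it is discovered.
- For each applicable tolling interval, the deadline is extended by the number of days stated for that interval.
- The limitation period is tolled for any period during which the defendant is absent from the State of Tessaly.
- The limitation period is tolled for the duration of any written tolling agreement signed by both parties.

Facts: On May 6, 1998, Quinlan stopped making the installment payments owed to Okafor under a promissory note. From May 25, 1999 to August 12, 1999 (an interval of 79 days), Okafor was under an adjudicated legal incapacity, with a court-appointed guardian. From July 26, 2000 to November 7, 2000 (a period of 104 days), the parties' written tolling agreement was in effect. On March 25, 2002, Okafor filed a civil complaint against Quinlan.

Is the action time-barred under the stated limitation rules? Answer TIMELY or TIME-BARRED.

TIME-BARRED

The claim accrued on May 6, 1998, when the wrongful act occurred.
The untolled deadline — 42 months after May 6, 1998 — is November 6, 2001.
The period was tolled for 104 days by the written tolling agreement (July 26, 2000 to November 7, 2000), pushing the deadline to February 18, 2002.
No stated provision tolls the period for the plaintiff's incapacity, so the interval from May 25, 1999 to August 12, 1999 has no effect on the deadline.
The March 25, 2002 filing falls after the February 18, 2002 deadline; the claim is time-barred.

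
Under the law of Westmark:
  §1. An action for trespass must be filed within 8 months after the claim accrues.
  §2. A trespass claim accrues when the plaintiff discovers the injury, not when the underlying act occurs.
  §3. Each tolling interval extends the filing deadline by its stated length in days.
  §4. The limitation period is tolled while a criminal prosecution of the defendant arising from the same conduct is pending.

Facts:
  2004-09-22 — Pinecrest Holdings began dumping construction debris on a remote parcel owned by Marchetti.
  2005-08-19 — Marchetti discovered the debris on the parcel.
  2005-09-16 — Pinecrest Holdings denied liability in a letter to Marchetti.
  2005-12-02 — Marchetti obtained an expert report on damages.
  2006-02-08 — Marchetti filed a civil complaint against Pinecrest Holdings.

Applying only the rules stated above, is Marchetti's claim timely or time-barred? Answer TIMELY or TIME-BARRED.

Accrual is tied to discovery, so the period began on 2005-08-19 rather than on 2004-09-22 when the act occurred.
8 months from 2005-08-19 is 2006-04-19.
The other events in the timeline have no effect on the limitation period under the stated rules.
Filing on 2006-02-08 beat the 2006-04-19 deadline — the action is timely.

TIMELY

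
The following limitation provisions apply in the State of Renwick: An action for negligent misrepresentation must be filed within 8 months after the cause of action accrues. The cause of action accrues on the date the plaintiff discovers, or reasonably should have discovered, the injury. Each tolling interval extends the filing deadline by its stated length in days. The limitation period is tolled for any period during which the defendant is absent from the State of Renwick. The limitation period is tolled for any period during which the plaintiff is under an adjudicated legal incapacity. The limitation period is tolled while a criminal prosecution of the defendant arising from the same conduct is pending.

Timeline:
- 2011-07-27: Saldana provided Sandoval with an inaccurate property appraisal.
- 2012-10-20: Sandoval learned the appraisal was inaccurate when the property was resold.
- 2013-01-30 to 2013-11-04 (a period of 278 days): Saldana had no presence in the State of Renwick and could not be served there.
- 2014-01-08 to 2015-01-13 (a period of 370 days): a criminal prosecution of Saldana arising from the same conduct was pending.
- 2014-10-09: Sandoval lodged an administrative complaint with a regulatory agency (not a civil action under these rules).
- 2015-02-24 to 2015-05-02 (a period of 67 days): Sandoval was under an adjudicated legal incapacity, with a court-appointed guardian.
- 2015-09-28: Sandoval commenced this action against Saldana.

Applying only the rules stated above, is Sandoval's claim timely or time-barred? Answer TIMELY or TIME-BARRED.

Accrual is tied to discovery, so the period began on 2012-10-20 rather than on 2011-07-27 when the act occurred.
The untolled deadline — 8 months after 2012-10-20 — is 2013-06-20.
The period was tolled for 278 days by the defendant's absence from the jurisdiction (2013-01-30 to 2013-11-04), pushing the deadline to 2014-03-25.
The pending criminal prosecution from 2014-01-08 to 2015-01-13 tolled the period for 370 days, extending the deadline to 2015-03-30.
Because the plaintiff's legal incapacity ran from 2015-02-24 to 2015-05-02, the deadline is extended by 67 days to 2015-06-05.
The other events in the timeline have no effect on the limitation period under the stated rules.
Filing on 2015-09-28 missed the 2015-06-05 deadline — the action is time-barred.

TIME-BARRED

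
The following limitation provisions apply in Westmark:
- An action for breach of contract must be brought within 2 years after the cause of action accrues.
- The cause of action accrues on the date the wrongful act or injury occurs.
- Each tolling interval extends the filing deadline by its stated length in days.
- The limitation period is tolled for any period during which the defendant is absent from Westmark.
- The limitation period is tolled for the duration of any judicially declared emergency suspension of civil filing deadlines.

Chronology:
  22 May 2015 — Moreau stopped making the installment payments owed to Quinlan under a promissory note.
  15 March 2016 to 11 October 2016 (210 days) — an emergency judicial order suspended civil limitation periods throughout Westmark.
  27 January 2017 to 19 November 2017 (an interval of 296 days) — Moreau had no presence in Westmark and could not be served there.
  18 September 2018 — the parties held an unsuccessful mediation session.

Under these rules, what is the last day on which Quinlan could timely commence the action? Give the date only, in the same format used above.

10 October 2018

The cause of action accrued on 22 May 2015, the date of the act.
Adding the 2 years base period to 22 May 2015 gives a deadline of 22 May 2017, before any tolling.
The emergency suspension of filing deadlines from 15 March 2016 to 11 October 2016 tolled the period for 210 days, extending the deadline to 18 December 2017.
Because the defendant's absence from the jurisdiction ran from 27 January 2017 to 19 November 2017, the deadline is extended by 296 days to 10 October 2018.
None of the other events listed affects the running of the period under the stated rules.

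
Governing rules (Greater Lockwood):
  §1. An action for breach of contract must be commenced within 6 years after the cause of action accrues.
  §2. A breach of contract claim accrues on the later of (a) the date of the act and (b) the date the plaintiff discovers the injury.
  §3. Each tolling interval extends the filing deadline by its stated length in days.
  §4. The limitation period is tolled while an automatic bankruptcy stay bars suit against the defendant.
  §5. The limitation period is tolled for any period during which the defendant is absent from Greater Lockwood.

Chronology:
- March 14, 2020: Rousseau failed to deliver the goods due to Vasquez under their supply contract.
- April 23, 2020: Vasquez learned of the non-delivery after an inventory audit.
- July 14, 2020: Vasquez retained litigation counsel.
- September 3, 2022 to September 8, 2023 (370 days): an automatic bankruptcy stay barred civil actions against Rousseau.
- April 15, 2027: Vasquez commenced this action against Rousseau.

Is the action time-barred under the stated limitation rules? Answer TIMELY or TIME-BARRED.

TIMELY

The claim accrued on April 23, 2020 — the later of the March 14, 2020 act and the April 23, 2020 discovery.
The untolled deadline — 6 years after April 23, 2020 — is April 23, 2026.
The automatic bankruptcy stay from September 3, 2022 to September 8, 2023 tolled the period for 370 days, extending the deadline to April 28, 2027.
The other events in the timeline have no effect on the limitation period under the stated rules.
Vasquez filed on April 15, 2027, before the April 28, 2027 deadline, so the action is timely.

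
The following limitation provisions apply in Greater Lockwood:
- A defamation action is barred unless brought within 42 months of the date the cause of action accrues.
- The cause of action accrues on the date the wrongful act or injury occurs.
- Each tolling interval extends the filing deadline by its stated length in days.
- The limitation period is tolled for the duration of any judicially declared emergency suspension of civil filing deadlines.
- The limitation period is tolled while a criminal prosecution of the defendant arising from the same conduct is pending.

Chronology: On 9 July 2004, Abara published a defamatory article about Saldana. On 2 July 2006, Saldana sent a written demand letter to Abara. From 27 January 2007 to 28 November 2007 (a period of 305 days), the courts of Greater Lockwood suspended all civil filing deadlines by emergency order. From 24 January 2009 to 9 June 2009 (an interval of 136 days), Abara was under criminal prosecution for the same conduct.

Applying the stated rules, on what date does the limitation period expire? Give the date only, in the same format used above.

9 November 2008

The limitation period began to run on 9 July 2004.
42 months from 9 July 2004 is 9 January 2008.
The emergency suspension of filing deadlines from 27 January 2007 to 28 November 2007 tolled the period for 305 days, extending the deadline to 9 November 2008.
The pending criminal prosecution from 24 January 2009 to 9 June 2009 began after the period had already run on 9 November 2008, so it has no tolling effect.
Nothing else in the chronology tolls or restarts the period.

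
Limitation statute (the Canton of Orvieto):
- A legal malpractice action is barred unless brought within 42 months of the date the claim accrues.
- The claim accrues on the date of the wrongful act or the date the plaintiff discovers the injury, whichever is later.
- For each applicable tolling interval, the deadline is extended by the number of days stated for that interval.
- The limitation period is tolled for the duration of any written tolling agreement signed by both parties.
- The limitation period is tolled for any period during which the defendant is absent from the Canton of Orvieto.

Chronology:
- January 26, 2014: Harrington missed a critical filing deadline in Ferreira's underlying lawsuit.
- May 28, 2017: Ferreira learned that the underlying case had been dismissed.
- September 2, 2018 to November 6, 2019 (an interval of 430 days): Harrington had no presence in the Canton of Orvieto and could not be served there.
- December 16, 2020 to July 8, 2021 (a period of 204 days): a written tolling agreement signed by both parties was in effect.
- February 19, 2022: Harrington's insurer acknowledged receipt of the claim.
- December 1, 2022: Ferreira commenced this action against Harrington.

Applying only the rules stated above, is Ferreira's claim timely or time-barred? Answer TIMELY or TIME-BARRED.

The claim accrued on May 28, 2017 — the later of the January 26, 2014 act and the May 28, 2017 discovery.
42 months from May 28, 2017 is November 28, 2020.
Because the defendant's absence from the jurisdiction ran from September 2, 2018 to November 6, 2019, the deadline is extended by 430 days to February 1, 2022.
The written tolling agreement from December 16, 2020 to July 8, 2021 tolled the period for 204 days, extending the deadline to August 24, 2022.
None of the other events listed affects the running of the period under the stated rules.
The December 1, 2022 filing falls after the August 24, 2022 deadline; the claim is time-barred.

TIME-BARRED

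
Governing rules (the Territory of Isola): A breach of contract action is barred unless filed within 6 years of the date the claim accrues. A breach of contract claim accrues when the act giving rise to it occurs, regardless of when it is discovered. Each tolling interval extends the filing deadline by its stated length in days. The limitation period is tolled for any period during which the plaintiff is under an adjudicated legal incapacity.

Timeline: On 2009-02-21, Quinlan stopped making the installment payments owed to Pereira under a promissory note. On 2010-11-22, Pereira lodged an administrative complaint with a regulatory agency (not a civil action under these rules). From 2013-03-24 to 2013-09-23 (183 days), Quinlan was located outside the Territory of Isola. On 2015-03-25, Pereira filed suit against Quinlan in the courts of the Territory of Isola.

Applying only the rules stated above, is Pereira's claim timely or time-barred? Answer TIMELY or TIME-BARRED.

TIME-BARRED

The claim accrued on 2009-02-21, when the wrongful act occurred.
The untolled deadline — 6 years after 2009-02-21 — is 2015-02-21.
No stated provision tolls the period for the defendant's absence, so the interval from 2013-03-24 to 2013-09-23 has no effect on the deadline.
None of the other events listed affects the running of the period under the stated rules.
Pereira filed on 2015-03-25, after the 2015-02-21 deadline, so the action is time-barred.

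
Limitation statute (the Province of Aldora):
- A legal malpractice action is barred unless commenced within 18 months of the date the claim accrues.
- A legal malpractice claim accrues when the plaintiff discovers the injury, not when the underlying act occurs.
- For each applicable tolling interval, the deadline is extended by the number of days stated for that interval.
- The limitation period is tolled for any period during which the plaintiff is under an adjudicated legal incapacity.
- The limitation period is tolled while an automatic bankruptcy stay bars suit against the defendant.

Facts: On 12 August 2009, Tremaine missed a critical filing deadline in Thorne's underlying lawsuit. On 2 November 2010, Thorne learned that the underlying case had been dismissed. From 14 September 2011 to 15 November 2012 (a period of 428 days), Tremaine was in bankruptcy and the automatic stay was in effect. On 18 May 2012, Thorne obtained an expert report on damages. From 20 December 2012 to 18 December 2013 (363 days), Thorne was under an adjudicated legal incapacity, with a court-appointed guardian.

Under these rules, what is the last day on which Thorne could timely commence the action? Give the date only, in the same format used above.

The claim did not accrue until Thorne discovered the injury on 2 November 2010; the 12 August 2009 act date does not start the clock under the stated rule.
The untolled deadline — 18 months after 2 November 2010 — is 2 May 2012.
The period was tolled for 428 days by the automatic bankruptcy stay (14 September 2011 to 15 November 2012), pushing the deadline to 4 July 2013.
Because the plaintiff's legal incapacity ran from 20 December 2012 to 18 December 2013, the deadline is extended by 363 days to 2 July 2014.
None of the other events listed affects the running of the period under the stated rules.

2 July 2014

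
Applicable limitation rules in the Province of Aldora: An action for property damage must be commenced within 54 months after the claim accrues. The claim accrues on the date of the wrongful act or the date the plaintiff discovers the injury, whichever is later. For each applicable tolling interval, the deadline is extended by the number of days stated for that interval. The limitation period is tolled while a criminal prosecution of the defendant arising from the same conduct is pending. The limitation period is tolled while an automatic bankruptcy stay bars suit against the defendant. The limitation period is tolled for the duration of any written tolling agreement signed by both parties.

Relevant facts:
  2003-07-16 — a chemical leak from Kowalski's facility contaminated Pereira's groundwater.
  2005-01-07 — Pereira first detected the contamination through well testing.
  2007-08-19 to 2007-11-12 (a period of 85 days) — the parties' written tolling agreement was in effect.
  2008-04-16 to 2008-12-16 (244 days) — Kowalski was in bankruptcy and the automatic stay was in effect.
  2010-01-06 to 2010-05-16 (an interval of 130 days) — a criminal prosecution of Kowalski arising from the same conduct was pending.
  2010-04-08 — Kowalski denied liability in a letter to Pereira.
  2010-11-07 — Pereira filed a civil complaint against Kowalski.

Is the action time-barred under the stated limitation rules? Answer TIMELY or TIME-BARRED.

TIME-BARRED

Taking the later of the act (2003-07-16) and discovery (2005-01-07), the claim accrued on 2005-01-07.
Adding the 54 months base period to 2005-01-07 gives a deadline of 2009-07-07, before any tolling.
The written tolling agreement from 2007-08-19 to 2007-11-12 tolled the period for 85 days, extending the deadline to 2009-09-30.
The period was tolled for 244 days by the automatic bankruptcy stay (2008-04-16 to 2008-12-16), pushing the deadline to 2010-06-01.
The period was tolled for 130 days by the pending criminal prosecution (2010-01-06 to 2010-05-16), pushing the deadline to 2010-10-09.
The other events in the timeline have no effect on the limitation period under the stated rules.
Pereira filed on 2010-11-07, after the 2010-10-09 deadline, so the action is time-barred.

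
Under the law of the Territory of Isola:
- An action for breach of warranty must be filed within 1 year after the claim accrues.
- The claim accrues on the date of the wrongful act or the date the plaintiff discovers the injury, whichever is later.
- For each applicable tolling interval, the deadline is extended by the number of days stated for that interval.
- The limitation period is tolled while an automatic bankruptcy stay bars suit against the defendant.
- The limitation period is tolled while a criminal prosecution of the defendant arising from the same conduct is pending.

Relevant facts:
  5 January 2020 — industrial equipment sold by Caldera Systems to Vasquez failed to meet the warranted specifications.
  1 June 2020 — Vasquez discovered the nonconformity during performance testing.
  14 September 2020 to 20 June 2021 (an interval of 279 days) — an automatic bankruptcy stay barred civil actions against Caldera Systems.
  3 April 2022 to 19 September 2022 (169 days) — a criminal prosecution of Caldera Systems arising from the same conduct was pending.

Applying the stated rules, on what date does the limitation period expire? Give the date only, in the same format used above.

Because discovery on 1 June 2020 post-dates the 5 January 2020 act, accrual under the later-of rule falls on 1 June 2020.
Adding the 1 year base period to 1 June 2020 gives a deadline of 1 June 2021, before any tolling.
The period was tolled for 279 days by the automatic bankruptcy stay (14 September 2020 to 20 June 2021), pushing the deadline to 7 March 2022.
By the time the pending criminal prosecution began on 3 April 2022, the limitation period had already expired on 7 March 2022; that interval cannot revive it.

7 March 2022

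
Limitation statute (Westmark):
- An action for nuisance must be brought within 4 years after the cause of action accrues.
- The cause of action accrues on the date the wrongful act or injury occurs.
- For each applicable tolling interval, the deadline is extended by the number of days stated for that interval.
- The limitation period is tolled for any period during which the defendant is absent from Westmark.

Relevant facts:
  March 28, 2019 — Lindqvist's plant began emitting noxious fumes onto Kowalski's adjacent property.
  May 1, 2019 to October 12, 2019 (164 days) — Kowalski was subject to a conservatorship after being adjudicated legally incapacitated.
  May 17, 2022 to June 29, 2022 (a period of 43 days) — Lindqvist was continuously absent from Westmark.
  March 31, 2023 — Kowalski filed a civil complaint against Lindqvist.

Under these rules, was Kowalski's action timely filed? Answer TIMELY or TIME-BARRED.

TIMELY

The claim accrued on March 28, 2019, when the wrongful act occurred.
4 years from March 28, 2019 is March 28, 2023.
The period was tolled for 43 days by the defendant's absence from the jurisdiction (May 17, 2022 to June 29, 2022), pushing the deadline to May 10, 2023.
No stated provision tolls the period for the plaintiff's incapacity, so the interval from May 1, 2019 to October 12, 2019 has no effect on the deadline.
The March 31, 2023 filing precedes the May 10, 2023 deadline; the claim is timely.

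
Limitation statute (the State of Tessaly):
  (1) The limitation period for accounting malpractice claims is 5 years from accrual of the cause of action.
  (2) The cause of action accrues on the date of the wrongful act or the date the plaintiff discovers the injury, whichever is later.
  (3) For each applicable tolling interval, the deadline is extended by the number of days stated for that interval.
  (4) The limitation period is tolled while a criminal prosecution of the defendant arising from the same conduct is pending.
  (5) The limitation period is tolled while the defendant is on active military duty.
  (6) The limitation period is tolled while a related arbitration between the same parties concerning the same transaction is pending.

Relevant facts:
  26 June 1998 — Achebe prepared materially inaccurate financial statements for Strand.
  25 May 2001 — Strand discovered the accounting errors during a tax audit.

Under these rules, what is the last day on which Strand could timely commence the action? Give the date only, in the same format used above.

Because discovery on 25 May 2001 post-dates the 26 June 1998 act, accrual under the later-of rule falls on 25 May 2001.
Adding the 5 years base period to 25 May 2001 gives a deadline of 25 May 2006, before any tolling.

25 May 2006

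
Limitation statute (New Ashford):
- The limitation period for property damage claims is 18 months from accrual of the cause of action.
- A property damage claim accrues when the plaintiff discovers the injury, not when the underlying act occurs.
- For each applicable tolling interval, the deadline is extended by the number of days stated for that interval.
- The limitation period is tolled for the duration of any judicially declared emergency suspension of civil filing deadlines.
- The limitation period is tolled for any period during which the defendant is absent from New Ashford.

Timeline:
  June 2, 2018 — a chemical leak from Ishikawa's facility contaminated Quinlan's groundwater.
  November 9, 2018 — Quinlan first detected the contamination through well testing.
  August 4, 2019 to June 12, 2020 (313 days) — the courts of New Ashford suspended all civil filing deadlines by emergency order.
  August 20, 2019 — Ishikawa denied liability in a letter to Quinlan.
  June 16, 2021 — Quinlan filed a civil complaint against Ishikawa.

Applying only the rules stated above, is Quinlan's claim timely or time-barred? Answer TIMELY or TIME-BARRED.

TIME-BARRED

Under the discovery rule, the claim accrued on November 9, 2018, when Quinlan discovered the injury — not on the June 2, 2018 date of the underlying act.
18 months from November 9, 2018 is May 9, 2020.
The period was tolled for 313 days by the emergency suspension of filing deadlines (August 4, 2019 to June 12, 2020), pushing the deadline to March 18, 2021.
The other events in the timeline have no effect on the limitation period under the stated rules.
Filing on June 16, 2021 missed the March 18, 2021 deadline — the action is time-barred.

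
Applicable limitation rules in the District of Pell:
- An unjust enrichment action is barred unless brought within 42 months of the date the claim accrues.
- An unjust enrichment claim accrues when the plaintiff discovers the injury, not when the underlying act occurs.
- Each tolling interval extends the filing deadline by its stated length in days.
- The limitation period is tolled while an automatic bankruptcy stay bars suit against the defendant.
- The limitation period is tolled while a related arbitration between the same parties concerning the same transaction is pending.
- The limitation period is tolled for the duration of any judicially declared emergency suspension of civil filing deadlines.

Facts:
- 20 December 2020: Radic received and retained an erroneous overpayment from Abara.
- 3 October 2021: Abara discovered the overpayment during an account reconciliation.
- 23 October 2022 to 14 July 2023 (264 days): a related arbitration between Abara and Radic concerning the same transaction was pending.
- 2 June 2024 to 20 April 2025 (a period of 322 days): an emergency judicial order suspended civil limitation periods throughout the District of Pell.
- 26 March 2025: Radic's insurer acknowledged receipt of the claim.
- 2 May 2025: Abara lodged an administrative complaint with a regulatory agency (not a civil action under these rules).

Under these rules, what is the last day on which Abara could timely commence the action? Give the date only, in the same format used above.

Under the discovery rule, the claim accrued on 3 October 2021, when Abara discovered the injury — not on the 20 December 2020 date of the underlying act.
Adding the 42 months base period to 3 October 2021 gives a deadline of 3 April 2025, before any tolling.
The pending related arbitration from 23 October 2022 to 14 July 2023 tolled the period for 264 days, extending the deadline to 23 December 2025.
The emergency suspension of filing deadlines from 2 June 2024 to 20 April 2025 tolled the period for 322 days, extending the deadline to 10 November 2026.
The other events in the timeline have no effect on the limitation period under the stated rules.

10 November 2026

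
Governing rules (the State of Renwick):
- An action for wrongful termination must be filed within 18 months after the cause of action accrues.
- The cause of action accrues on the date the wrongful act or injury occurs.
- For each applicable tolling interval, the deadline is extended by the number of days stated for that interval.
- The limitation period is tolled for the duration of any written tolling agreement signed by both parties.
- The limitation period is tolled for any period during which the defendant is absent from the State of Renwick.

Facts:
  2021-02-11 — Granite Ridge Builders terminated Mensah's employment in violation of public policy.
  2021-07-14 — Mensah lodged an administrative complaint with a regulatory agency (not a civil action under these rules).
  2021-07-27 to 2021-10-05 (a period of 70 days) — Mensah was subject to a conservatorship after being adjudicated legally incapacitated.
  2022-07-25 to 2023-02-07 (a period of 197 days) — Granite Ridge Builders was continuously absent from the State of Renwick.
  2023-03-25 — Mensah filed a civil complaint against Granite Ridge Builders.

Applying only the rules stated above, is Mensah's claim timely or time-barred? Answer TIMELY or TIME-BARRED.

TIME-BARRED

The limitation period began to run on 2021-02-11.
18 months from 2021-02-11 is 2022-08-11.
The defendant's absence from the jurisdiction from 2022-07-25 to 2023-02-07 tolled the period for 197 days, extending the deadline to 2023-02-24.
Although the plaintiff's incapacity ran from 2021-07-27 to 2021-10-05, the stated rules do not make that a tolling event, so it is disregarded.
None of the other events listed affects the running of the period under the stated rules.
The 2023-03-25 filing falls after the 2023-02-24 deadline; the claim is time-barred.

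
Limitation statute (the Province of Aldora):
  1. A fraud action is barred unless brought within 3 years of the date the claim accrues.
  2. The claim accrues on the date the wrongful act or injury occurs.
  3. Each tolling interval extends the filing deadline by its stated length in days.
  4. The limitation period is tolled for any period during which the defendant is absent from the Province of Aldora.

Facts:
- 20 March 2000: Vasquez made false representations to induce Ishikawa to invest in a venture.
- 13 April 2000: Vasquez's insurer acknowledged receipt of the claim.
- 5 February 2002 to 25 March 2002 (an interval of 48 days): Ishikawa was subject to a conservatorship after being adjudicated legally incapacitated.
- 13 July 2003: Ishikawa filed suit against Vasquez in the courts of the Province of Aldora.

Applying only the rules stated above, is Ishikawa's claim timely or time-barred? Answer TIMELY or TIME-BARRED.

The claim accrued on 20 March 2000, the date of the act.
3 years from 20 March 2000 is 20 March 2003.
No stated provision tolls the period for the plaintiff's incapacity, so the interval from 5 February 2002 to 25 March 2002 has no effect on the deadline.
The other events in the timeline have no effect on the limitation period under the stated rules.
The 13 July 2003 filing falls after the 20 March 2003 deadline; the claim is time-barred.

TIME-BARRED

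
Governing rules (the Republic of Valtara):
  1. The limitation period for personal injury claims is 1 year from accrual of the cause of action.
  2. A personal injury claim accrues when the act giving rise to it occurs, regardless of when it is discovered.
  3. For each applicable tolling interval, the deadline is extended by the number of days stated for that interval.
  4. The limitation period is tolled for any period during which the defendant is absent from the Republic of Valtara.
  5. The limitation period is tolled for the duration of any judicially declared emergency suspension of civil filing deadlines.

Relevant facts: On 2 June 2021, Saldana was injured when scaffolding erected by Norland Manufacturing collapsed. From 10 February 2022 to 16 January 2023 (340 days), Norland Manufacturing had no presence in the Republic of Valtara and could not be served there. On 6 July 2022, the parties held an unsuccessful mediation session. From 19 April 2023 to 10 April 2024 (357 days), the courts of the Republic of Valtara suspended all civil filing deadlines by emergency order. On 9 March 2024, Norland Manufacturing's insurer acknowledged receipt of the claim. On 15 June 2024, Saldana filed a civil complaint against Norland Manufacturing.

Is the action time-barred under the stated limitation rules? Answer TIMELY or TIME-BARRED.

TIME-BARRED

The claim accrued on 2 June 2021, when the wrongful act occurred.
The untolled deadline — 1 year after 2 June 2021 — is 2 June 2022.
The period was tolled for 340 days by the defendant's absence from the jurisdiction (10 February 2022 to 16 January 2023), pushing the deadline to 8 May 2023.
The emergency suspension of filing deadlines from 19 April 2023 to 10 April 2024 tolled the period for 357 days, extending the deadline to 29 April 2024.
Nothing else in the chronology tolls or restarts the period.
Saldana filed on 15 June 2024, after the 29 April 2024 deadline, so the action is time-barred.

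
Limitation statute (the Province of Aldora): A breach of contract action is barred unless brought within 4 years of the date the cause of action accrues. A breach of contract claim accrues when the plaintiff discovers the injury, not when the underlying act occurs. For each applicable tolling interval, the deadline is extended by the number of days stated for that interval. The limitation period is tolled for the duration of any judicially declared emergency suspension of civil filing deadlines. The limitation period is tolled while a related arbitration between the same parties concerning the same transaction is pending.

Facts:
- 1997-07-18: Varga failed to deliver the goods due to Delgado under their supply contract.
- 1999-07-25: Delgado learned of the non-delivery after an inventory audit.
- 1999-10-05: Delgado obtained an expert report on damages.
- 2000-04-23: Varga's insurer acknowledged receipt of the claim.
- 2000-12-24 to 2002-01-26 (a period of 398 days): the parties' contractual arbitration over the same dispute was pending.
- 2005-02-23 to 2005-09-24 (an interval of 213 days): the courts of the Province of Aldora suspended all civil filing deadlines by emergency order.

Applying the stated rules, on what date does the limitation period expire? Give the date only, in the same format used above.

2004-08-26

The claim did not accrue until Delgado discovered the injury on 1999-07-25; the 1997-07-18 act date does not start the clock under the stated rule.
4 years from 1999-07-25 is 2003-07-25.
Because the pending related arbitration ran from 2000-12-24 to 2002-01-26, the deadline is extended by 398 days to 2004-08-26.
The emergency suspension of filing deadlines from 2005-02-23 to 2005-09-24 began after the period had already run on 2004-08-26, so it has no tolling effect.
Nothing else in the chronology tolls or restarts the period.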